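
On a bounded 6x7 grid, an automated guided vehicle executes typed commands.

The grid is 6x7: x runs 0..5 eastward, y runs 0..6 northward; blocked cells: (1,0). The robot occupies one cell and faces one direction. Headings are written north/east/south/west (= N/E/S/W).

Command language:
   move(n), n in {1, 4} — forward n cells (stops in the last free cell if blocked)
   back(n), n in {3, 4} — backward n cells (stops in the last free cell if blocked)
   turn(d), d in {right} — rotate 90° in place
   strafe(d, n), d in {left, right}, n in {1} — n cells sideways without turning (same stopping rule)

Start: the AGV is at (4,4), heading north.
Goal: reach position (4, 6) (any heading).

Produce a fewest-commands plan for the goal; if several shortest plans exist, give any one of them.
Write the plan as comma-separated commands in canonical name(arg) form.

move(4)

t0: at (4,4), heading north
1. move(4) → at (4,6), heading north
shorter routes all fall short; 1 is best.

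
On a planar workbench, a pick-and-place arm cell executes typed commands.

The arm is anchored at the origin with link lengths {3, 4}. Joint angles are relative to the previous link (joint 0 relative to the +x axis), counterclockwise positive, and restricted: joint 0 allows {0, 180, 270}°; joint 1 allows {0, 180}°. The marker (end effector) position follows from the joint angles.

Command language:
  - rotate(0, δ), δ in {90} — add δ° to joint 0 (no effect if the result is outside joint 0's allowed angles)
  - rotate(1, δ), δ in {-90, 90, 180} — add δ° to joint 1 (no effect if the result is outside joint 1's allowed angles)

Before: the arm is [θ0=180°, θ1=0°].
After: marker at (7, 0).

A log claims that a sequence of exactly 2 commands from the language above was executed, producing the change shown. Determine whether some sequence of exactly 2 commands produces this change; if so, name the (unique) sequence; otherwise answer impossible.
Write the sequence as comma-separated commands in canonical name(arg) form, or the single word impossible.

rotate(0, 90), rotate(0, 90)

begin: [θ0=180°, θ1=0°]
1. rotate(0, 90) → [θ0=270°, θ1=0°]
2. rotate(0, 90) → [θ0=0°, θ1=0°]
all 16 alternatives checked — unique.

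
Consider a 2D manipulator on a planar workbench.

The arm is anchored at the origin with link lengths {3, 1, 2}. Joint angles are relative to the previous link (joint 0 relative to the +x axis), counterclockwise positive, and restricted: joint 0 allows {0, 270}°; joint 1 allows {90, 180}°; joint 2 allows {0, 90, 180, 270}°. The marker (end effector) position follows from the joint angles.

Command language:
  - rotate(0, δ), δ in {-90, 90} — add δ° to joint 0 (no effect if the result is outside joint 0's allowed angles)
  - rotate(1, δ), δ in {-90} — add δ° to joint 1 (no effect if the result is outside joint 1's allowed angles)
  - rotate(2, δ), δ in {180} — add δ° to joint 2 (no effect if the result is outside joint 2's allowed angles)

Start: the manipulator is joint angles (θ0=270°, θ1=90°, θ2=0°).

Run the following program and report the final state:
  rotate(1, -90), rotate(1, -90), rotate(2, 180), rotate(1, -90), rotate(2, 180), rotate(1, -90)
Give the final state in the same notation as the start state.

begin: joint angles (θ0=270°, θ1=90°, θ2=0°)
t=1 rotate(1, -90) ⇒ joint angles (θ0=270°, θ1=90°, θ2=0°)
t=2 rotate(1, -90) ⇒ joint angles (θ0=270°, θ1=90°, θ2=0°)
t=3 rotate(2, 180) ⇒ joint angles (θ0=270°, θ1=90°, θ2=180°)
t=4 rotate(1, -90) ⇒ joint angles (θ0=270°, θ1=90°, θ2=180°)
t=5 rotate(2, 180) ⇒ joint angles (θ0=270°, θ1=90°, θ2=0°)
t=6 rotate(1, -90) ⇒ joint angles (θ0=270°, θ1=90°, θ2=0°)

joint angles (θ0=270°, θ1=90°, θ2=0°)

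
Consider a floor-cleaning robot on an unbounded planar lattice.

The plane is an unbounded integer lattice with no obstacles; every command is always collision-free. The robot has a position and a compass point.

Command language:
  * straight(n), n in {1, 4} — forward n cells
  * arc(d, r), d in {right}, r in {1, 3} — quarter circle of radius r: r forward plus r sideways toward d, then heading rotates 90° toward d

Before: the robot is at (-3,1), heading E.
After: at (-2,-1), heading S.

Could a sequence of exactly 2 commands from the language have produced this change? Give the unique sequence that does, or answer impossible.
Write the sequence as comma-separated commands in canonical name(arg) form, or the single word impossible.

arc(right, 1), straight(1)

key: running straight(1) before arc(right, 1) would end elsewhere — order is forced
start: at (-3,1), heading E
[1] after arc(right, 1): at (-2,0), heading S
[2] after straight(1): at (-2,-1), heading S
uniquely the one of 16 2-step routes that fits.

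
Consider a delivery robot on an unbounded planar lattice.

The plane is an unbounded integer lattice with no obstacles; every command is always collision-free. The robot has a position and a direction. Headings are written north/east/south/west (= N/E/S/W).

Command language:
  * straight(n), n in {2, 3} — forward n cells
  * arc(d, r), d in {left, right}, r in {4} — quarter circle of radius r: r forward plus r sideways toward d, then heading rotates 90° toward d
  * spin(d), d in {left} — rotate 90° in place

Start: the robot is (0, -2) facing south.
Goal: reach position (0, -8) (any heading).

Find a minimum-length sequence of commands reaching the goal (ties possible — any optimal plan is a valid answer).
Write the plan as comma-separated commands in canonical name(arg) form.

initial: (0, -2) facing south
step 1 (straight(3)): (0, -5) facing south
step 2 (straight(3)): (0, -8) facing south
minimal: 2 command(s), checked below 2.

straight(3), straight(3)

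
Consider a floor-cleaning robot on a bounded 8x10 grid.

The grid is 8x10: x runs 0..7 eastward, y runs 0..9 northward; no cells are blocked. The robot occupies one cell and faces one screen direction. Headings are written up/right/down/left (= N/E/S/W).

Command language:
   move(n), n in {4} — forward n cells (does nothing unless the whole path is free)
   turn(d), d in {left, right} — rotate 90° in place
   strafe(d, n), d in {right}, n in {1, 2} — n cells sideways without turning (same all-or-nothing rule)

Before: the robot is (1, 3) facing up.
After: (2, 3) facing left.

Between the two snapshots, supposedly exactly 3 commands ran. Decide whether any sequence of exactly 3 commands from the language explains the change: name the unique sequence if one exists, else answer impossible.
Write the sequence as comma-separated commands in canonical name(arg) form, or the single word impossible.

key: order matters: swapping strafe(right, 1) and move(4) lands elsewhere
t0: (1, 3) facing up
t=1 strafe(right, 1) ⇒ (2, 3) facing up
t=2 turn(left) ⇒ (2, 3) facing left
t=3 move(4) ⇒ (2, 3) facing left
no other 3-command option fits: unique.

strafe(right, 1), turn(left), move(4)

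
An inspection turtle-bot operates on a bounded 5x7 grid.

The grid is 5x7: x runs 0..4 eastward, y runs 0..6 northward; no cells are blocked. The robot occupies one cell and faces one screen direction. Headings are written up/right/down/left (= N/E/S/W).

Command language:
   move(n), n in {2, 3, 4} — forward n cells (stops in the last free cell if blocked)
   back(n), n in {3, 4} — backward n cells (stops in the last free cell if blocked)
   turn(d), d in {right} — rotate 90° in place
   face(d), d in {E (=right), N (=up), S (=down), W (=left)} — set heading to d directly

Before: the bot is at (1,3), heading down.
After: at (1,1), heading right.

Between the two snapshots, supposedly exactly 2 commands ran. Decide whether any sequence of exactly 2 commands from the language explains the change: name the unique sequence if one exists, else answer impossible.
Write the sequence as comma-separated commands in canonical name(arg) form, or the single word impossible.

key: cell and facing (now E) both changed — the 2 commands mix motion and turning
from: at (1,3), heading down
t=1 move(2) ⇒ at (1,1), heading down
t=2 face(E) ⇒ at (1,1), heading right
uniquely the one of 100 2-step routes that fits.

move(2), face(E)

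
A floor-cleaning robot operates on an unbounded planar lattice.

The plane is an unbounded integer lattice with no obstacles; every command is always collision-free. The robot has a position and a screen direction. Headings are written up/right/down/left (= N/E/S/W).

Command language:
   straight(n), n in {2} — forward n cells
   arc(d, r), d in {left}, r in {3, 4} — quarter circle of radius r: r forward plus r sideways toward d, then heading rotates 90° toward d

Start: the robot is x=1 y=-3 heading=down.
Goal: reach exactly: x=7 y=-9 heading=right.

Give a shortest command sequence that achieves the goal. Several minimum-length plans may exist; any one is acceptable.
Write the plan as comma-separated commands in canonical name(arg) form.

straight(2), arc(left, 4), straight(2)

start: x=1 y=-3 heading=down
t=1 straight(2) ⇒ x=1 y=-5 heading=down
t=2 arc(left, 4) ⇒ x=5 y=-9 heading=right
t=3 straight(2) ⇒ x=7 y=-9 heading=right
shorter routes all fall short; 3 is best.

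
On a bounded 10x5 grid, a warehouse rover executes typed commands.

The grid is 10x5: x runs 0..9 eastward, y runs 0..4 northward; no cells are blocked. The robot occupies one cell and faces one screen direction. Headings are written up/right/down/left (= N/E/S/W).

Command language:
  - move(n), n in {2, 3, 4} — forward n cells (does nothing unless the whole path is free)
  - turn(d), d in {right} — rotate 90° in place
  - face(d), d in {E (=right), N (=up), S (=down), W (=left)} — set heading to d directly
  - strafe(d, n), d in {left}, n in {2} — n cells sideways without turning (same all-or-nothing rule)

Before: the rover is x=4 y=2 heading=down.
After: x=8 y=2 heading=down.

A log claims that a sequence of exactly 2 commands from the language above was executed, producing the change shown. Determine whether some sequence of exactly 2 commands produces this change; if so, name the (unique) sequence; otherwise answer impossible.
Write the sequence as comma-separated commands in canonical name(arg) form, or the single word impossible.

key: heading stays S — no command in the sequence turns
initial: x=4 y=2 heading=down
1. strafe(left, 2) → x=6 y=2 heading=down
2. strafe(left, 2) → x=8 y=2 heading=down
no other 2-command option fits: unique.

strafe(left, 2), strafe(left, 2)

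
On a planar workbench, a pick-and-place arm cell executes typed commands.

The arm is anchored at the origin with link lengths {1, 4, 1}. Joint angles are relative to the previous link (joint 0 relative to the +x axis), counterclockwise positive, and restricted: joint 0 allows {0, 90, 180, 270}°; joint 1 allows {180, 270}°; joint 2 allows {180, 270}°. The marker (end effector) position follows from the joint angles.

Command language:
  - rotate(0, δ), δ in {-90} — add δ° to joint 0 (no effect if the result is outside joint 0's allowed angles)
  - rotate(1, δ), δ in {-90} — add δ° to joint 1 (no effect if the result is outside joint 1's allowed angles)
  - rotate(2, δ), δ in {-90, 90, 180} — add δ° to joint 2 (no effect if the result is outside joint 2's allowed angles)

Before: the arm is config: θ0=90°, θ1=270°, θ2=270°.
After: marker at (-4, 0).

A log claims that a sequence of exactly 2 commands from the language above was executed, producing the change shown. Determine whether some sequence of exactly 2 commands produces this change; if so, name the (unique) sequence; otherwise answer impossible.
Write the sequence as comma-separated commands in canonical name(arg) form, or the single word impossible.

rotate(0, -90), rotate(0, -90)

begin: config: θ0=90°, θ1=270°, θ2=270°
t=1 rotate(0, -90) ⇒ config: θ0=0°, θ1=270°, θ2=270°
t=2 rotate(0, -90) ⇒ config: θ0=270°, θ1=270°, θ2=270°
no other 2-command option fits: unique.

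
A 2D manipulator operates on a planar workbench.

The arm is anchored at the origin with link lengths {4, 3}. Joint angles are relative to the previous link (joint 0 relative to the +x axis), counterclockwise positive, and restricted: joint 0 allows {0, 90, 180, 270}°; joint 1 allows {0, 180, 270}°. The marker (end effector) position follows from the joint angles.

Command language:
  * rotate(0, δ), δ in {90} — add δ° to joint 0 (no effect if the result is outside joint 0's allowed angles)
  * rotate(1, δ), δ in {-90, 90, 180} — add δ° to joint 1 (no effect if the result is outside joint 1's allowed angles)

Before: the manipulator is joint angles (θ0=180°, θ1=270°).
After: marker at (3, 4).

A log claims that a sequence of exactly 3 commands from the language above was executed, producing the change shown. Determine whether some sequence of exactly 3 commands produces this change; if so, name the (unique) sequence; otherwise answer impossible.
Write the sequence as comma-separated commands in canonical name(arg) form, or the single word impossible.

rotate(0, 90), rotate(0, 90), rotate(0, 90)

initial: joint angles (θ0=180°, θ1=270°)
[1] after rotate(0, 90): joint angles (θ0=270°, θ1=270°)
[2] after rotate(0, 90): joint angles (θ0=0°, θ1=270°)
[3] after rotate(0, 90): joint angles (θ0=90°, θ1=270°)
all 64 alternatives checked — unique.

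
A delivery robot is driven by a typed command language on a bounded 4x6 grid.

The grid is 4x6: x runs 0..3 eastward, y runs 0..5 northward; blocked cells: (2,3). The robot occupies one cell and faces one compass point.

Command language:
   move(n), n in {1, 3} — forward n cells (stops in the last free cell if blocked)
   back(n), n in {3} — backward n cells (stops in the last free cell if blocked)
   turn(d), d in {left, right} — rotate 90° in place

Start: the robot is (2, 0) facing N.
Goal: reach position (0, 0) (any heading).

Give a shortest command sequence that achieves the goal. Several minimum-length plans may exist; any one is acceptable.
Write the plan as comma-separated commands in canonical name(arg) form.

turn(left), move(3)

from: (2, 0) facing N
[1] after turn(left): (2, 0) facing W
[2] after move(3): (0, 0) facing W
nothing shorter than 2 reaches the goal.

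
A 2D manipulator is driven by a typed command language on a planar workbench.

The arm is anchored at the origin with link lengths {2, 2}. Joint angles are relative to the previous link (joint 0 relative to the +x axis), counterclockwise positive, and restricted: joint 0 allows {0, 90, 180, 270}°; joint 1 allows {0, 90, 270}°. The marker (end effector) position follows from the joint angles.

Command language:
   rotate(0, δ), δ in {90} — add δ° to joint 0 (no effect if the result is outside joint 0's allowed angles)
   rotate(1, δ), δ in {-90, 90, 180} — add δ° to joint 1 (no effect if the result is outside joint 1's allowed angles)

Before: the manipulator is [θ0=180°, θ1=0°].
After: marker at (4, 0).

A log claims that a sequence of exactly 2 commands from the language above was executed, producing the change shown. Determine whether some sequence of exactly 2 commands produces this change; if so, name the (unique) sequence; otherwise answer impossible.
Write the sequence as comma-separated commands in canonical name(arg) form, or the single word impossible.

from: [θ0=180°, θ1=0°]
[1] after rotate(0, 90): [θ0=270°, θ1=0°]
[2] after rotate(0, 90): [θ0=0°, θ1=0°]
uniquely the one of 16 2-step routes that fits.

rotate(0, 90), rotate(0, 90)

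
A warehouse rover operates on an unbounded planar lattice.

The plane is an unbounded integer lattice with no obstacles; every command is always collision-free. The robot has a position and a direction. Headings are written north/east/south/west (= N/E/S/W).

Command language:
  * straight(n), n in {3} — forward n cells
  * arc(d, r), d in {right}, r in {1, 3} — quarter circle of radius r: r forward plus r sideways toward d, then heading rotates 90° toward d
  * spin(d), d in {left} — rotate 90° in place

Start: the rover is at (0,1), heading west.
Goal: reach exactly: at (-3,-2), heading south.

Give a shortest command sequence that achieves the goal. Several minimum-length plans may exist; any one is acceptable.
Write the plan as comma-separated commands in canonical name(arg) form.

start: at (0,1), heading west
step 1 (spin(left)): at (0,1), heading south
step 2 (arc(right, 3)): at (-3,-2), heading west
step 3 (spin(left)): at (-3,-2), heading south
nothing shorter than 3 reaches the goal.

spin(left), arc(right, 3), spin(left)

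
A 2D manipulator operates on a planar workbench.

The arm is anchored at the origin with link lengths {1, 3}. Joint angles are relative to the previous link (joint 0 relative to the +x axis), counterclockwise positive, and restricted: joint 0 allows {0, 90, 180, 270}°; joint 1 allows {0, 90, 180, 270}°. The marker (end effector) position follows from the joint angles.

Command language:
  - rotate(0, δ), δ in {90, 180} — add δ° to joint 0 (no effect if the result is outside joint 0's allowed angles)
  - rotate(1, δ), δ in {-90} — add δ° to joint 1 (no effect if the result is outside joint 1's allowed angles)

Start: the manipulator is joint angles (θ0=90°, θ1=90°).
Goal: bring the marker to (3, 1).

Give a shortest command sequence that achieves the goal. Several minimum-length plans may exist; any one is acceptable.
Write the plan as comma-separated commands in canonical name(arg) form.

start: joint angles (θ0=90°, θ1=90°)
[1] after rotate(1, -90): joint angles (θ0=90°, θ1=0°)
[2] after rotate(1, -90): joint angles (θ0=90°, θ1=270°)
nothing shorter than 2 reaches the goal.

rotate(1, -90), rotate(1, -90)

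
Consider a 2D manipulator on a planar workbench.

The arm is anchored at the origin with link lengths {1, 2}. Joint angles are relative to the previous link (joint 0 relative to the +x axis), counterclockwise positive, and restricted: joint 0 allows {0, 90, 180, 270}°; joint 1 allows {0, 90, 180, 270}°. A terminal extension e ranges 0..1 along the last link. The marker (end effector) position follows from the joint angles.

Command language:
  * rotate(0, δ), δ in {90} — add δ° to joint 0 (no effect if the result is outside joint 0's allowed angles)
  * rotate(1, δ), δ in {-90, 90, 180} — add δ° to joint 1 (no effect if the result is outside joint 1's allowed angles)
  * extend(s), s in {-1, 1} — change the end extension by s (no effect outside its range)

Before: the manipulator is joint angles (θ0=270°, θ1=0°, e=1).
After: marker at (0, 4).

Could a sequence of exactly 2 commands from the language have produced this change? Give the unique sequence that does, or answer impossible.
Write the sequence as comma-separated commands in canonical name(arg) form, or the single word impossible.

rotate(0, 90), rotate(0, 90)

begin: joint angles (θ0=270°, θ1=0°, e=1)
1. rotate(0, 90) → joint angles (θ0=0°, θ1=0°, e=1)
2. rotate(0, 90) → joint angles (θ0=90°, θ1=0°, e=1)
no other 2-command option fits: unique.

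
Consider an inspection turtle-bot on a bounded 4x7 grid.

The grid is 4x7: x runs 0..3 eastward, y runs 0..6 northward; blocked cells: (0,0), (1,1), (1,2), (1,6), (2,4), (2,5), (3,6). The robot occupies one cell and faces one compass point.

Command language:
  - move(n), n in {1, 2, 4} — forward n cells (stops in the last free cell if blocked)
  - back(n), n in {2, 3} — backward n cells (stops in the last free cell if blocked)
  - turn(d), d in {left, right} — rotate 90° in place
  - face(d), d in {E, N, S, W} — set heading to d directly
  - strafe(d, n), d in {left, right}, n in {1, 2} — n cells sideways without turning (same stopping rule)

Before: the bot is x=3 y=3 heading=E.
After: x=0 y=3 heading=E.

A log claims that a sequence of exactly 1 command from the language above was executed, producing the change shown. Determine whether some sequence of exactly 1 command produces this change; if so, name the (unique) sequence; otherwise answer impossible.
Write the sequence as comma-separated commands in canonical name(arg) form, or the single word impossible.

key: still facing E — the one step turns nothing
t0: x=3 y=3 heading=E
1. back(3) → x=0 y=3 heading=E
uniquely the one of 15 1-step routes that fits.

back(3)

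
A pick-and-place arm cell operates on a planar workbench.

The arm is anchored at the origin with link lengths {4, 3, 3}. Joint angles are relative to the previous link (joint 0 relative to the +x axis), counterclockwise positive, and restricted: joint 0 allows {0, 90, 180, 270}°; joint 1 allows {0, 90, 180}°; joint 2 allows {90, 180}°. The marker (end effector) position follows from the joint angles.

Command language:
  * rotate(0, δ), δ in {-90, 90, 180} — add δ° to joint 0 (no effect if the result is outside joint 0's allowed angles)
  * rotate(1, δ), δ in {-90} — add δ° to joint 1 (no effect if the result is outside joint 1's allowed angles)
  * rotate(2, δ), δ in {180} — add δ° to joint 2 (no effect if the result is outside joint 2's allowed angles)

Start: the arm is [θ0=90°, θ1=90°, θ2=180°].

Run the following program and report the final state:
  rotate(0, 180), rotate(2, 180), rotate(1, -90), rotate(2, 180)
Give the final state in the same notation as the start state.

[θ0=270°, θ1=0°, θ2=180°]

from: [θ0=90°, θ1=90°, θ2=180°]
[1] after rotate(0, 180): [θ0=270°, θ1=90°, θ2=180°]
[2] after rotate(2, 180): [θ0=270°, θ1=90°, θ2=180°]
[3] after rotate(1, -90): [θ0=270°, θ1=0°, θ2=180°]
[4] after rotate(2, 180): [θ0=270°, θ1=0°, θ2=180°]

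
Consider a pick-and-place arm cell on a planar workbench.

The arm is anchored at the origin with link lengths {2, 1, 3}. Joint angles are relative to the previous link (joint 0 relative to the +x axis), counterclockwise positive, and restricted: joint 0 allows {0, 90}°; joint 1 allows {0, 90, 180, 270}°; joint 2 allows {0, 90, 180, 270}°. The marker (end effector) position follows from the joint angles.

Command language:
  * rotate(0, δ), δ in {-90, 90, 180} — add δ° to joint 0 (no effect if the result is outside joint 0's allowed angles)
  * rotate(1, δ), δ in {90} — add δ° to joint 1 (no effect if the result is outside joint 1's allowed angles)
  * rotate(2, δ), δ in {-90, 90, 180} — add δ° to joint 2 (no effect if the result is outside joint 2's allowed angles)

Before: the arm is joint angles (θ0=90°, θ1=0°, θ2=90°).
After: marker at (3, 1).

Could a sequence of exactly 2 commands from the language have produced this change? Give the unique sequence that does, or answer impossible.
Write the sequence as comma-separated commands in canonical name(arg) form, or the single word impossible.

rotate(1, 90), rotate(1, 90)

from: joint angles (θ0=90°, θ1=0°, θ2=90°)
step 1 (rotate(1, 90)): joint angles (θ0=90°, θ1=90°, θ2=90°)
step 2 (rotate(1, 90)): joint angles (θ0=90°, θ1=180°, θ2=90°)
uniquely the one of 49 2-step routes that fits.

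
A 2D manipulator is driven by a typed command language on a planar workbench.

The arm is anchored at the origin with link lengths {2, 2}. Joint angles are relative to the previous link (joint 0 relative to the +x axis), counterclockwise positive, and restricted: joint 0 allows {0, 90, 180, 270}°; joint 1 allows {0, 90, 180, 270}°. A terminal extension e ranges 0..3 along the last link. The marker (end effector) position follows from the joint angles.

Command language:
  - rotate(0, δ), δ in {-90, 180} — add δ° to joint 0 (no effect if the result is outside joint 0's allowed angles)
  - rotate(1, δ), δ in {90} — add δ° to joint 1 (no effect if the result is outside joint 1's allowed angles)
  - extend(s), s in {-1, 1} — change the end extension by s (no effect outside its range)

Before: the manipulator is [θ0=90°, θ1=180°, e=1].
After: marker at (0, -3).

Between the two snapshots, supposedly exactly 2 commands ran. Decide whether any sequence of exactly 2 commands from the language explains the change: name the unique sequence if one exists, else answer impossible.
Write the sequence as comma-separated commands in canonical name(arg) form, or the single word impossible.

t0: [θ0=90°, θ1=180°, e=1]
1. extend(1) → [θ0=90°, θ1=180°, e=2]
2. extend(1) → [θ0=90°, θ1=180°, e=3]
no other 2-command option fits: unique.

extend(1), extend(1)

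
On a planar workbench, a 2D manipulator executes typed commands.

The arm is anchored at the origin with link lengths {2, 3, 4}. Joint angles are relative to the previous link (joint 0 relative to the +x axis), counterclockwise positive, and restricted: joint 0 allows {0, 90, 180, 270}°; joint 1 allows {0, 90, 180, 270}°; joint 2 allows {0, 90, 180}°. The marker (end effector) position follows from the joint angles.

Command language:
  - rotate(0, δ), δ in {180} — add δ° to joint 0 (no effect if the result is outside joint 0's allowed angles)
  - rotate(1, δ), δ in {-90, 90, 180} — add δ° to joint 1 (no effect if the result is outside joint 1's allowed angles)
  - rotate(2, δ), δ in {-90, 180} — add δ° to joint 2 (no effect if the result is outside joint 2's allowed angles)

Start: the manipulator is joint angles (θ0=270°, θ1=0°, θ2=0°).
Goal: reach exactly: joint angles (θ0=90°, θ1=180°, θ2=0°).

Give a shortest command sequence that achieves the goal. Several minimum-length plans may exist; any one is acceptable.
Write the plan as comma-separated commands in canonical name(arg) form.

rotate(0, 180), rotate(1, 180)

from: joint angles (θ0=270°, θ1=0°, θ2=0°)
[1] after rotate(0, 180): joint angles (θ0=90°, θ1=0°, θ2=0°)
[2] after rotate(1, 180): joint angles (θ0=90°, θ1=180°, θ2=0°)
nothing shorter than 2 reaches the goal.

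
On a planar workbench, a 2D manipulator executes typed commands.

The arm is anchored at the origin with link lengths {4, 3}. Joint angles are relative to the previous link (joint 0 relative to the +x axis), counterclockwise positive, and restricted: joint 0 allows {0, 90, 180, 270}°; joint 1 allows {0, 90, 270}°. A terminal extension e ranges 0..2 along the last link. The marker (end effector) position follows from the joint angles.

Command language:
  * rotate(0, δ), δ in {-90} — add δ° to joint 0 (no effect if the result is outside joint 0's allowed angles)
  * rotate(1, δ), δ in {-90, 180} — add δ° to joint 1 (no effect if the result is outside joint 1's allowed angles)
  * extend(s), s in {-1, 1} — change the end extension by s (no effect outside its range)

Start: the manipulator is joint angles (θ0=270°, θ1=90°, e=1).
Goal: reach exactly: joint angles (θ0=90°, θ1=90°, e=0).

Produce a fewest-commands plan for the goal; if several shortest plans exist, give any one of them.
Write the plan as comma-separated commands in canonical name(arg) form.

rotate(0, -90), rotate(0, -90), extend(-1)

start: joint angles (θ0=270°, θ1=90°, e=1)
step 1 (rotate(0, -90)): joint angles (θ0=180°, θ1=90°, e=1)
step 2 (rotate(0, -90)): joint angles (θ0=90°, θ1=90°, e=1)
step 3 (extend(-1)): joint angles (θ0=90°, θ1=90°, e=0)
shorter routes all fall short; 3 is best.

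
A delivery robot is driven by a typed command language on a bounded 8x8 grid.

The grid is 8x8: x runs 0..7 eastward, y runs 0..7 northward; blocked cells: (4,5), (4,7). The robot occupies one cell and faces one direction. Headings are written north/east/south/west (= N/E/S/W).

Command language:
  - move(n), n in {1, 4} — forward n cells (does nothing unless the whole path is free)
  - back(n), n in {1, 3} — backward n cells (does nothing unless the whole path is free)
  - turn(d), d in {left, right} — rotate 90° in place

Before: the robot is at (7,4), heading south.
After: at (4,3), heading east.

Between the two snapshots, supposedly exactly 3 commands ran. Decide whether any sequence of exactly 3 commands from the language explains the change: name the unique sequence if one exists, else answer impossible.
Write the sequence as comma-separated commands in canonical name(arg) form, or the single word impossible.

key: position moved to (4,3) AND the heading swung to E — translation plus rotation needed
t0: at (7,4), heading south
[1] after move(1): at (7,3), heading south
[2] after turn(left): at (7,3), heading east
[3] after back(3): at (4,3), heading east
all 216 alternatives checked — unique.

move(1), turn(left), back(3)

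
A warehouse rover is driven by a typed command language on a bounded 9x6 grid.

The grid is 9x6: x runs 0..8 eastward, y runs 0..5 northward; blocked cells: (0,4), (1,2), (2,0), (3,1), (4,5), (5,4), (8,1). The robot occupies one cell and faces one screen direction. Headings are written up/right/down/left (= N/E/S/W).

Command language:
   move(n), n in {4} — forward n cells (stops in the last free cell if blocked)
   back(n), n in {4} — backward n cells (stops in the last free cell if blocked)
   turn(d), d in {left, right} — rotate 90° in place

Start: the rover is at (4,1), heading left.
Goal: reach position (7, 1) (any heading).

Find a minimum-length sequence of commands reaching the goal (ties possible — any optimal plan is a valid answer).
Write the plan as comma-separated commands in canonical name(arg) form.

begin: at (4,1), heading left
t=1 back(4) ⇒ at (7,1), heading left
no 0-step plan works, so 1 is optimal.

back(4)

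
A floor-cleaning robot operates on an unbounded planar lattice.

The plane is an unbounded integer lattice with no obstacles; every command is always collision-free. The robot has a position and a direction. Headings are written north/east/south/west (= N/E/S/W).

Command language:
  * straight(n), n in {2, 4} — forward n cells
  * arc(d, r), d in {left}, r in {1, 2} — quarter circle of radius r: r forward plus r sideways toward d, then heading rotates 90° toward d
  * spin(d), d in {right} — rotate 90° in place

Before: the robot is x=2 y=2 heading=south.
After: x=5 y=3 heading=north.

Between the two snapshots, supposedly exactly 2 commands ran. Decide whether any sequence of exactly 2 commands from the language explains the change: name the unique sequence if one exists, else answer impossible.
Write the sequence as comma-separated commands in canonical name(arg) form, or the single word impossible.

arc(left, 1), arc(left, 2)

key: cell and facing (now N) both changed — the 2 commands mix motion and turning
t0: x=2 y=2 heading=south
[1] after arc(left, 1): x=3 y=1 heading=east
[2] after arc(left, 2): x=5 y=3 heading=north
uniquely the one of 25 2-step routes that fits.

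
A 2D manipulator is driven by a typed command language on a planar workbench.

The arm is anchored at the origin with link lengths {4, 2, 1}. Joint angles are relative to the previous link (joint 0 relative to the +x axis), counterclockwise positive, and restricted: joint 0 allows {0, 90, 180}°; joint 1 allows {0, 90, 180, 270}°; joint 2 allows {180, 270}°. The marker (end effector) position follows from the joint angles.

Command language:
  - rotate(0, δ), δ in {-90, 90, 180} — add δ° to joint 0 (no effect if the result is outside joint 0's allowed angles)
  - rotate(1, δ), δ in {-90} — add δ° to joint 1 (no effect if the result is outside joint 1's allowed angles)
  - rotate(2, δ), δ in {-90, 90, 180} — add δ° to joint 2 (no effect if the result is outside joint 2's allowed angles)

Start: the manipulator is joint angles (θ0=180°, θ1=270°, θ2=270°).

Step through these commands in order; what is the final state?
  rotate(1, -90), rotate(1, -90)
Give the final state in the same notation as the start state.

start: joint angles (θ0=180°, θ1=270°, θ2=270°)
t=1 rotate(1, -90) ⇒ joint angles (θ0=180°, θ1=180°, θ2=270°)
t=2 rotate(1, -90) ⇒ joint angles (θ0=180°, θ1=90°, θ2=270°)

joint angles (θ0=180°, θ1=90°, θ2=270°)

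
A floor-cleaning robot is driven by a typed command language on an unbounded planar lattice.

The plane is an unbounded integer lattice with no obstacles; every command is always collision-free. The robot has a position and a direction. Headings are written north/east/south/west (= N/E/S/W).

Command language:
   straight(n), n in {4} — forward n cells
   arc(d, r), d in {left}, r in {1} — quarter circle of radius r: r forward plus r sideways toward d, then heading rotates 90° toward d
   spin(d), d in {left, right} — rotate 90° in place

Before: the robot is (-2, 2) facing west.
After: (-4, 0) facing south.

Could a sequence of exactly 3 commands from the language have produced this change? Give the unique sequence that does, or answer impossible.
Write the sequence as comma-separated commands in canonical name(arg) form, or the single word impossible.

key: position moved to (-4,0) AND the heading swung to S — translation plus rotation needed
start: (-2, 2) facing west
[1] after arc(left, 1): (-3, 1) facing south
[2] after spin(right): (-3, 1) facing west
[3] after arc(left, 1): (-4, 0) facing south
all 64 alternatives checked — unique.

arc(left, 1), spin(right), arc(left, 1)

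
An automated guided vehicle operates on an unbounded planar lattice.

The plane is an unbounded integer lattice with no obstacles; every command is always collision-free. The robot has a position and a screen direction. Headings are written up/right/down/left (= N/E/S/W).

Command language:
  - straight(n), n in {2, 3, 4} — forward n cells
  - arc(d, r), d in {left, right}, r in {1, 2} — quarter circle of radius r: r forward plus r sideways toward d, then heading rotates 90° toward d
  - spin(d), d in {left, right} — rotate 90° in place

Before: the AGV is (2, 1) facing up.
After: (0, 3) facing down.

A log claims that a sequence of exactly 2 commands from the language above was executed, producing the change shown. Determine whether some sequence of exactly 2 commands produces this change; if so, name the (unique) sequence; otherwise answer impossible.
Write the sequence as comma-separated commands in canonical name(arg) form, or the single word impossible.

arc(left, 2), spin(left)

key: running spin(left) before arc(left, 2) would end elsewhere — order is forced
start: (2, 1) facing up
1. arc(left, 2) → (0, 3) facing left
2. spin(left) → (0, 3) facing down
all 81 alternatives checked — unique.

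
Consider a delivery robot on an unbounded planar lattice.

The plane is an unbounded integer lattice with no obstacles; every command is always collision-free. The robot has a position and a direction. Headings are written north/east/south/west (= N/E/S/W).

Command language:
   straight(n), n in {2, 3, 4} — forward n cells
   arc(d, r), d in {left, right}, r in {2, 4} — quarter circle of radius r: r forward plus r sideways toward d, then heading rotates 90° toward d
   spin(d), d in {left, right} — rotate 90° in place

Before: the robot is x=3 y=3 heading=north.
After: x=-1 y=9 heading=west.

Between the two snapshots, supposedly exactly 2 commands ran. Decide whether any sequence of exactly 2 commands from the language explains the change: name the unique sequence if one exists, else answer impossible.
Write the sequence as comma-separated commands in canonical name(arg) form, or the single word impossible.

key: position moved to (-1,9) AND the heading swung to W — translation plus rotation needed
from: x=3 y=3 heading=north
[1] after straight(2): x=3 y=5 heading=north
[2] after arc(left, 4): x=-1 y=9 heading=west
no other 2-command option fits: unique.

straight(2), arc(left, 4)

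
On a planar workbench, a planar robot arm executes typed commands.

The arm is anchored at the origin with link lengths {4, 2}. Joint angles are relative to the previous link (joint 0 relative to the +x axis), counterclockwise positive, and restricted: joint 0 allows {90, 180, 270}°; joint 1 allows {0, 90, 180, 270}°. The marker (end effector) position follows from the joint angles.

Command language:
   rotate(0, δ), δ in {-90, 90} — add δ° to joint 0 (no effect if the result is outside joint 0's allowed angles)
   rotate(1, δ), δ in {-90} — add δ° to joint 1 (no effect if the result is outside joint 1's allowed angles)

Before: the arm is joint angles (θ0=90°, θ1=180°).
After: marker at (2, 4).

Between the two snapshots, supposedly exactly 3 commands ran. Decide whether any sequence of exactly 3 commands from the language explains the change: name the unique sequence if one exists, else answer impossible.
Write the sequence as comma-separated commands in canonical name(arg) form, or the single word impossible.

from: joint angles (θ0=90°, θ1=180°)
t=1 rotate(1, -90) ⇒ joint angles (θ0=90°, θ1=90°)
t=2 rotate(1, -90) ⇒ joint angles (θ0=90°, θ1=0°)
t=3 rotate(1, -90) ⇒ joint angles (θ0=90°, θ1=270°)
uniquely the one of 27 3-step routes that fits.

rotate(1, -90), rotate(1, -90), rotate(1, -90)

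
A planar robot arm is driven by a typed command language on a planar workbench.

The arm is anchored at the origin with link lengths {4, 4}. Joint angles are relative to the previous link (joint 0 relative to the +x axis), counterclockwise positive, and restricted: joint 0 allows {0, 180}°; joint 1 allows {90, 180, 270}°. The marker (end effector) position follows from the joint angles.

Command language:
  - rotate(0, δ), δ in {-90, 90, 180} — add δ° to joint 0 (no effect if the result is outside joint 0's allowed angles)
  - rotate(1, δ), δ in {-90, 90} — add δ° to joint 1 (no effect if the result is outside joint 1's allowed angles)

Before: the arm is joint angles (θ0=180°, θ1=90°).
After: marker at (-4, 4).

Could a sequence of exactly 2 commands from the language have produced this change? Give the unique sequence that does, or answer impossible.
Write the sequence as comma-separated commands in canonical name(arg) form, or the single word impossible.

initial: joint angles (θ0=180°, θ1=90°)
[1] after rotate(1, 90): joint angles (θ0=180°, θ1=180°)
[2] after rotate(1, 90): joint angles (θ0=180°, θ1=270°)
no rival 2-sequence matches.

rotate(1, 90), rotate(1, 90)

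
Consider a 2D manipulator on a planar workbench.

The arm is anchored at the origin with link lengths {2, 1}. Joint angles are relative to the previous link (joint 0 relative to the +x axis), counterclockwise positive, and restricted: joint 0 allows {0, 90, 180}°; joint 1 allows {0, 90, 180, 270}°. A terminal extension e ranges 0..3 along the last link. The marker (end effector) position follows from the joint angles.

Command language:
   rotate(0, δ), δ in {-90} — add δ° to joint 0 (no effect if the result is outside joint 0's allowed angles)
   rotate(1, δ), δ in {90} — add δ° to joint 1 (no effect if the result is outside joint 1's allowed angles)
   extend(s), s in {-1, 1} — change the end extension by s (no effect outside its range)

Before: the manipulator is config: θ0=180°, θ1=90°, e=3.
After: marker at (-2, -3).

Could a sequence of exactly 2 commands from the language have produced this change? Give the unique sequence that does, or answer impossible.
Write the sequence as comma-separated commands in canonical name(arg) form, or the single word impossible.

extend(1), extend(-1)

key: order matters: swapping extend(1) and extend(-1) lands elsewhere
begin: config: θ0=180°, θ1=90°, e=3
step 1 (extend(1)): config: θ0=180°, θ1=90°, e=3
step 2 (extend(-1)): config: θ0=180°, θ1=90°, e=2
no rival 2-sequence matches.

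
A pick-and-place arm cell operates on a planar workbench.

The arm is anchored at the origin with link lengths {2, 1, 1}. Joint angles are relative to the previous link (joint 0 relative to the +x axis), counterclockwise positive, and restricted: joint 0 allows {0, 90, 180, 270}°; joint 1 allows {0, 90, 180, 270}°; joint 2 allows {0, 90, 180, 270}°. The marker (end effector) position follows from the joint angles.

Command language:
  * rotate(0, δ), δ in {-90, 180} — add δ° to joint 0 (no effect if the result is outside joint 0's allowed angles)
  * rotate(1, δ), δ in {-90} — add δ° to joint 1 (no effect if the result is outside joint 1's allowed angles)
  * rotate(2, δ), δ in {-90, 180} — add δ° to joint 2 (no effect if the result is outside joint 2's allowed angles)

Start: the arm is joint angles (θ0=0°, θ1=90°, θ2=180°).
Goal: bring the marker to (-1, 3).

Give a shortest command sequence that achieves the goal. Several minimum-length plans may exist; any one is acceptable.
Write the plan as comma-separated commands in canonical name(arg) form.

rotate(2, 180), rotate(0, 180), rotate(0, -90), rotate(2, -90)

initial: joint angles (θ0=0°, θ1=90°, θ2=180°)
[1] after rotate(2, 180): joint angles (θ0=0°, θ1=90°, θ2=0°)
[2] after rotate(0, 180): joint angles (θ0=180°, θ1=90°, θ2=0°)
[3] after rotate(0, -90): joint angles (θ0=90°, θ1=90°, θ2=0°)
[4] after rotate(2, -90): joint angles (θ0=90°, θ1=90°, θ2=270°)
no 3-step plan works, so 4 is optimal.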